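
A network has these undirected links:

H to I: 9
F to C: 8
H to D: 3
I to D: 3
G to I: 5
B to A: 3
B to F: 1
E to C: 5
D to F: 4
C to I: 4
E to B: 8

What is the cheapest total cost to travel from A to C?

12

Enumerating some paths:
A - B - F - C: 3+1+8 = 12
A - B - E - C: 3+8+5 = 16
A - B - F - D - I - C: 3+1+4+3+4 = 15
A - B - F - D - H - I - C: 3+1+4+3+9+4 = 24
The minimum is 12 via A - B - F - C.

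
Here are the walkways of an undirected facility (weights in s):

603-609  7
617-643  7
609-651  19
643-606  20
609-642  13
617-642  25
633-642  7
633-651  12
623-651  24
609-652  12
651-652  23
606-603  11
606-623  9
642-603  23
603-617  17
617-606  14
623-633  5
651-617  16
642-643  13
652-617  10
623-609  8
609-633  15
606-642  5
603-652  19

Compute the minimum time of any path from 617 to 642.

Enumerating some paths:
617 → 643 → 642: 7+13 = 20
617 → 606 → 642: 14+5 = 19
Cheapest is 617 → 606 → 642 at 19 s.

19 s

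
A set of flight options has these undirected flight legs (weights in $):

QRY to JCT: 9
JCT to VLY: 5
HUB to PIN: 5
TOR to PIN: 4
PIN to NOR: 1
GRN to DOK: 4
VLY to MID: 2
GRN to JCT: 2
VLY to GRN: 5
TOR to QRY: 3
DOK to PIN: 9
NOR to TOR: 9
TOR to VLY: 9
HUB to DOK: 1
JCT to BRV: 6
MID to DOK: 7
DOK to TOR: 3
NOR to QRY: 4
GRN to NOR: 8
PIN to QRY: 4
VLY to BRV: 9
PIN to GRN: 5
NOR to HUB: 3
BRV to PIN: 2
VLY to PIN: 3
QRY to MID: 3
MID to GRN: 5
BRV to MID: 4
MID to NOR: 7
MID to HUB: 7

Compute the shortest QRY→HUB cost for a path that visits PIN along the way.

Shortest QRY→PIN: QRY → PIN = 4
Shortest PIN→HUB: PIN → NOR → HUB = 4
Total via PIN: 4 + 4 = $8.

$8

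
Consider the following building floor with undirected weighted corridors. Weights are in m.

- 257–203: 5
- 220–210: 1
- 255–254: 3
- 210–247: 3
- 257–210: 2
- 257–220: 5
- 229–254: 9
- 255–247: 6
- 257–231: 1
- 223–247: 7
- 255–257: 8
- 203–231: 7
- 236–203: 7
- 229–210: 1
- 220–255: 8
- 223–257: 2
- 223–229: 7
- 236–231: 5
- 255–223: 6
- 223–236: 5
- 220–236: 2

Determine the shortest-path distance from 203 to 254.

Running Dijkstra from 203:
203: 0
257: 5  (via 203)
231: 6  (via 257)
223: 7  (via 257)
236: 7  (via 203)
210: 7  (via 257)
220: 8  (via 210)
229: 8  (via 210)
247: 10  (via 210)
255: 13  (via 257)
254: 16  (via 255)
Shortest route: 203 → 257 → 255 → 254 = 16 m.

16 m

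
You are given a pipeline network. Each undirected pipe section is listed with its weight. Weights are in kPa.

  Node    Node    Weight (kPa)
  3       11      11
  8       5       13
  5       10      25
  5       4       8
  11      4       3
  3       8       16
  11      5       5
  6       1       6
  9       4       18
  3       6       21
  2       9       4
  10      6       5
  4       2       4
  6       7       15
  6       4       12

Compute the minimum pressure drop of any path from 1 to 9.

Settle nodes by increasing distance from 1:
1: 0
6: 6  (via 1)
10: 11  (via 6)
4: 18  (via 6)
7: 21  (via 6)
11: 21  (via 4)
2: 22  (via 4)
5: 26  (via 4)
9: 26  (via 2)
Shortest route: 1–6–4–2–9 = 26 kPa.

26 kPa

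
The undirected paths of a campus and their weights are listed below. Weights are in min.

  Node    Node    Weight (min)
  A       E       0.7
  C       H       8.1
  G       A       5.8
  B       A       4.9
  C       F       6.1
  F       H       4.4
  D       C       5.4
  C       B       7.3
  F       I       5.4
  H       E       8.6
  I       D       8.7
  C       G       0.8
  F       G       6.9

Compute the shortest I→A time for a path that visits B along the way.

23.7 min

Shortest I→B: I → F → C → B = 18.8
Best B to A: B → A costing 4.9
Total via B: 18.8 + 4.9 = 23.7 min.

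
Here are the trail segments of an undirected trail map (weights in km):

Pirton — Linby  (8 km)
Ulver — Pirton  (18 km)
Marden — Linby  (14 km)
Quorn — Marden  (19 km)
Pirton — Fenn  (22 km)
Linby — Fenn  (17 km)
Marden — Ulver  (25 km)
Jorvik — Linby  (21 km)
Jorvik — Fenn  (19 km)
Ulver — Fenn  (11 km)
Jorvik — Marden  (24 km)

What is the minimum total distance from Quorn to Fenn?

Settle nodes by increasing distance from Quorn:
Quorn: 0
Marden: 19  (via Quorn)
Linby: 33  (via Marden)
Pirton: 41  (via Linby)
Jorvik: 43  (via Marden)
Ulver: 44  (via Marden)
Fenn: 50  (via Linby)
Shortest route: Quorn → Marden → Linby → Fenn = 50 km.

50 km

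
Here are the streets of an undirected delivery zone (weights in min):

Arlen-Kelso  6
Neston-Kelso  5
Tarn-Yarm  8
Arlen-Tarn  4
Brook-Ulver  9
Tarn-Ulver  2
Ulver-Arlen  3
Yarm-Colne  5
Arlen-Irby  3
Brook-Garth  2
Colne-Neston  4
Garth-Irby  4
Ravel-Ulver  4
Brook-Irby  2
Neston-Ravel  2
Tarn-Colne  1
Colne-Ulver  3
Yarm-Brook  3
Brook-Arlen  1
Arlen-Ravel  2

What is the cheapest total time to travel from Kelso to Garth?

Enumerating some paths:
Kelso - Arlen - Irby - Brook - Garth: 6+3+2+2 = 13
Kelso - Arlen - Brook - Garth: 6+1+2 = 9
Kelso - Neston - Ravel - Arlen - Brook - Garth: 5+2+2+1+2 = 12
Kelso - Arlen - Brook - Irby - Garth: 6+1+2+4 = 13
The minimum is 9 min via Kelso - Arlen - Brook - Garth.

9 min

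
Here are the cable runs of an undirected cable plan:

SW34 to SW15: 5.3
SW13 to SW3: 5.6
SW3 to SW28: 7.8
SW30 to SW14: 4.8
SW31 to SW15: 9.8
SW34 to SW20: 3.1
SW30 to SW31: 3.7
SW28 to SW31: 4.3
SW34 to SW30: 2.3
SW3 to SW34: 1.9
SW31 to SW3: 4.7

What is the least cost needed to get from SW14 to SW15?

12.4

Running Dijkstra from SW14:
SW14: 0
SW30: 4.8  (via SW14)
SW34: 7.1  (via SW30)
SW31: 8.5  (via SW30)
SW3: 9  (via SW34)
SW20: 10.2  (via SW34)
SW15: 12.4  (via SW34)
Shortest route: SW14 → SW30 → SW34 → SW15 = 12.4.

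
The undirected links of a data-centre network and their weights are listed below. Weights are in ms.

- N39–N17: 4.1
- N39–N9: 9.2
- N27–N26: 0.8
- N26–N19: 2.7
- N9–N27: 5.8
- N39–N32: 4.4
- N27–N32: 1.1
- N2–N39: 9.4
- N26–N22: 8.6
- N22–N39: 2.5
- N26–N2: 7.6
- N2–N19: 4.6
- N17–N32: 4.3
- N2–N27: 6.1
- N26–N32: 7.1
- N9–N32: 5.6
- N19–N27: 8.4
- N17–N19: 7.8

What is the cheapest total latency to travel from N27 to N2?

6.1 ms

Candidate routes:
N27 - N2: 6.1 = 6.1
N27 - N26 - N2: 0.8+7.6 = 8.4
N27 - N26 - N19 - N2: 0.8+2.7+4.6 = 8.1
Cheapest is N27 - N2 at 6.1 ms.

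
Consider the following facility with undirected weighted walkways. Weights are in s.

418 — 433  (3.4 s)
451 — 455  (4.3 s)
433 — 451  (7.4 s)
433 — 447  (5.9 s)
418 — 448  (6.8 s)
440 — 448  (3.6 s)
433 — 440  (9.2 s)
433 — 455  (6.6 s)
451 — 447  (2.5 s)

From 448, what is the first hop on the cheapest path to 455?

418

Compare a few routes:
448 → 440 → 433 → 455: 3.6+9.2+6.6 = 19.4
448 → 418 → 433 → 455: 6.8+3.4+6.6 = 16.8
The minimum is 16.8 s via 448 → 418 → 433 → 455.
So from 448 the first move is to 418.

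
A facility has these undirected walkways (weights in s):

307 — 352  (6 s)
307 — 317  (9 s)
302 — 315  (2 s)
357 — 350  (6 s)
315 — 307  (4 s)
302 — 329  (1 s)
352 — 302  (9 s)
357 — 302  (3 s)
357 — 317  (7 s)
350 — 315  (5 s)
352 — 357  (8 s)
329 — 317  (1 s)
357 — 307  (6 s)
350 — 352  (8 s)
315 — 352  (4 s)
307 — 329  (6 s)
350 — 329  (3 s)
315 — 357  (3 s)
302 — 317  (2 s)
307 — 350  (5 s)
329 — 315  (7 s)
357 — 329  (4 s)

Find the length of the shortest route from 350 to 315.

Settle nodes by increasing distance from 350:
350: 0
329: 3  (via 350)
302: 4  (via 329)
317: 4  (via 329)
315: 5  (via 350)
Shortest route: 350–315 = 5 s.

5 s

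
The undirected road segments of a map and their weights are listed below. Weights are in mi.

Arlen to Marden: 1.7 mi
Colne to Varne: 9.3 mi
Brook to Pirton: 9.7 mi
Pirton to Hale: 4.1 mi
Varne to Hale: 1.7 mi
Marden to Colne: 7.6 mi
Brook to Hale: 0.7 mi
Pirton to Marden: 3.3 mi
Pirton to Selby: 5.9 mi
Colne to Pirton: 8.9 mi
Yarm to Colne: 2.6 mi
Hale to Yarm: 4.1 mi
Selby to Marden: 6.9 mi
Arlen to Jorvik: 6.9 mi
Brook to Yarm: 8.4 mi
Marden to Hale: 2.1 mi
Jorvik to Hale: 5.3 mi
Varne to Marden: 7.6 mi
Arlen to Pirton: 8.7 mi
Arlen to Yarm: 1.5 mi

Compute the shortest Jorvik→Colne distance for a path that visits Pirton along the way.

18.3 mi

Best Jorvik to Pirton: Jorvik–Hale–Pirton costing 9.4
Best Pirton to Colne: Pirton–Colne costing 8.9
Total via Pirton: 9.4 + 8.9 = 18.3 mi.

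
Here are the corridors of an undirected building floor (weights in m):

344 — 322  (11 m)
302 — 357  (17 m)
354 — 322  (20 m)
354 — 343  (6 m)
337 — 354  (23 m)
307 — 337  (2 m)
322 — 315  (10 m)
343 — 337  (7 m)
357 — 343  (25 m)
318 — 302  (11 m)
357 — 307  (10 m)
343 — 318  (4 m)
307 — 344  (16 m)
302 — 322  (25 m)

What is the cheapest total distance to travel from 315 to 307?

37 m

Shortest distances from 315:
315: 0
322: 10  (via 315)
344: 21  (via 322)
354: 30  (via 322)
302: 35  (via 322)
343: 36  (via 354)
307: 37  (via 344)
Shortest route: 315 → 322 → 344 → 307 = 37 m.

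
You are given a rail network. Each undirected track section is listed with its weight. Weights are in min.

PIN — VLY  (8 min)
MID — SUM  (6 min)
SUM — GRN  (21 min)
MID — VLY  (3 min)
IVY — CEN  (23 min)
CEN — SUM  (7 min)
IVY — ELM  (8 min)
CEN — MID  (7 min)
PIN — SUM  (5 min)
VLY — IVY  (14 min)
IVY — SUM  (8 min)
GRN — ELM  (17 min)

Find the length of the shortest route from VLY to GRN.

30 min

Enumerating some paths:
VLY → PIN → SUM → GRN: 8+5+21 = 34
VLY → MID → SUM → GRN: 3+6+21 = 30
VLY → MID → CEN → SUM → GRN: 3+7+7+21 = 38
Cheapest is VLY → MID → SUM → GRN at 30 min.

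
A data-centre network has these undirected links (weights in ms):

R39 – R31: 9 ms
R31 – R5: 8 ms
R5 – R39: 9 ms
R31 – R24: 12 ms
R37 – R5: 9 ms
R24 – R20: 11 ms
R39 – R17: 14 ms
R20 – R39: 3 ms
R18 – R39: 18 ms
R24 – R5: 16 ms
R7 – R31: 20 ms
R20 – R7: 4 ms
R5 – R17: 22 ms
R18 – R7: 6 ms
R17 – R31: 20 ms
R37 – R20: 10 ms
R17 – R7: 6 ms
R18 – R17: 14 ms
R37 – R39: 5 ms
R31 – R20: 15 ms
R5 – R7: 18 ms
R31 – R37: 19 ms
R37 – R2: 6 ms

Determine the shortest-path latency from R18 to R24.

Compare a few routes:
R18 - R7 - R20 - R24: 6+4+11 = 21
R18 - R39 - R20 - R24: 18+3+11 = 32
R18 - R7 - R20 - R39 - R31 - R24: 6+4+3+9+12 = 34
The minimum is 21 ms via R18 - R7 - R20 - R24.

21 ms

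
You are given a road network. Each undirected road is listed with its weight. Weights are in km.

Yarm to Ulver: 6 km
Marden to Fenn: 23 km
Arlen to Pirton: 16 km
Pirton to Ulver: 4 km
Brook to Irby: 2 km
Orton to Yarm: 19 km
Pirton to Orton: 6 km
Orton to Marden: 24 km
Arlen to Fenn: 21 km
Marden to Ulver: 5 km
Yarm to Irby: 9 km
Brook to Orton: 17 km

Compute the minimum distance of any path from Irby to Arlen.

Compare a few routes:
Irby - Brook - Orton - Yarm - Ulver - Pirton - Arlen: 2+17+19+6+4+16 = 64
Irby - Brook - Orton - Pirton - Arlen: 2+17+6+16 = 41
Irby - Yarm - Orton - Pirton - Arlen: 9+19+6+16 = 50
Irby - Yarm - Ulver - Pirton - Arlen: 9+6+4+16 = 35
Cheapest is Irby - Yarm - Ulver - Pirton - Arlen at 35 km.

35 km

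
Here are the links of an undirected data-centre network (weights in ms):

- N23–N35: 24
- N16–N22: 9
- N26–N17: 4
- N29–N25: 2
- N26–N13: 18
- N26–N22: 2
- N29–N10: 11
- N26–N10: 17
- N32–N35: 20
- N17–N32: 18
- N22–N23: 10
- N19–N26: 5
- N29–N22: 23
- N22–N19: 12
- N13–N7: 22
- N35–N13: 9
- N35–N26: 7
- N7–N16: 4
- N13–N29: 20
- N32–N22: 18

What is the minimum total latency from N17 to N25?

31 ms

Compare a few routes:
N17 → N26 → N22 → N29 → N25: 4+2+23+2 = 31
N17 → N26 → N10 → N29 → N25: 4+17+11+2 = 34
N17 → N26 → N35 → N13 → N29 → N25: 4+7+9+20+2 = 42
Cheapest is N17 → N26 → N22 → N29 → N25 at 31 ms.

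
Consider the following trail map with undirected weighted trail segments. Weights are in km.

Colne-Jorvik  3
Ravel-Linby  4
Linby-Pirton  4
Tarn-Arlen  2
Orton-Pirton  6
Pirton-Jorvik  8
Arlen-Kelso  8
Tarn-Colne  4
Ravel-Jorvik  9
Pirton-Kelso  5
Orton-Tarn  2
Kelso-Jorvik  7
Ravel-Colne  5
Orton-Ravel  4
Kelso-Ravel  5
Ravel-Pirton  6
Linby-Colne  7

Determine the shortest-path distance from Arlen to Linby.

Running Dijkstra from Arlen:
Arlen: 0
Tarn: 2  (via Arlen)
Orton: 4  (via Tarn)
Colne: 6  (via Tarn)
Kelso: 8  (via Arlen)
Ravel: 8  (via Orton)
Jorvik: 9  (via Colne)
Pirton: 10  (via Orton)
Linby: 12  (via Ravel)
Shortest route: Arlen–Tarn–Orton–Ravel–Linby = 12 km.

12 km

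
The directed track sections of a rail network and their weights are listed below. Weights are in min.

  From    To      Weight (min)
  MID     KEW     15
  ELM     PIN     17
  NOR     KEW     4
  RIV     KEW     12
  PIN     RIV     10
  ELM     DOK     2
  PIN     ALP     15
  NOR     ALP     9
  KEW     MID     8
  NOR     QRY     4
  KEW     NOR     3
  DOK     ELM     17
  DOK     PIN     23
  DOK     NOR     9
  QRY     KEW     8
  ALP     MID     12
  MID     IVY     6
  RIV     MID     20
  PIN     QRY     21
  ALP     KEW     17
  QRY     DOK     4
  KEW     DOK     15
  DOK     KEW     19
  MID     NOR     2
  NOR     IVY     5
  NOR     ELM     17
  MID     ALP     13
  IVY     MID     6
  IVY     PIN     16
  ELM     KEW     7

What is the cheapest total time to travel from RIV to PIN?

Settle nodes by increasing distance from RIV:
RIV: 0
KEW: 12  (via RIV)
NOR: 15  (via KEW)
QRY: 19  (via NOR)
IVY: 20  (via NOR)
MID: 20  (via RIV)
DOK: 23  (via QRY)
ALP: 24  (via NOR)
ELM: 32  (via NOR)
PIN: 36  (via IVY)
Shortest route: RIV–KEW–NOR–IVY–PIN = 36 min.

36 min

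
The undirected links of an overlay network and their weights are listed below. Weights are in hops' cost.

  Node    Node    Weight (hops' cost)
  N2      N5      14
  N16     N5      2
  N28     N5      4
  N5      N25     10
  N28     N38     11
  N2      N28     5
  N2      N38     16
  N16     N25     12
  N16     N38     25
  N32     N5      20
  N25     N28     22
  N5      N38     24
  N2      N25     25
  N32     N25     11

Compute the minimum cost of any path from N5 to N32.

20 hops' cost

Settle nodes by increasing distance from N5:
N5: 0
N16: 2  (via N5)
N28: 4  (via N5)
N2: 9  (via N28)
N25: 10  (via N5)
N38: 15  (via N28)
N32: 20  (via N5)
Shortest route: N5–N32 = 20 hops' cost.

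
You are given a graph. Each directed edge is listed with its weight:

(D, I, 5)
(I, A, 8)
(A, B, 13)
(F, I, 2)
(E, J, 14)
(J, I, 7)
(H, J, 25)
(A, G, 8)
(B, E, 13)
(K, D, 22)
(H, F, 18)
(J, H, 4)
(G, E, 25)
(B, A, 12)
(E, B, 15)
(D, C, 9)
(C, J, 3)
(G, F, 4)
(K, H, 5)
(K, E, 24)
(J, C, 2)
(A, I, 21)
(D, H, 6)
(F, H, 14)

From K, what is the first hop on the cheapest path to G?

H

Enumerating some paths:
K → D → I → A → G: 22+5+8+8 = 43
K → H → F → I → A → G: 5+18+2+8+8 = 41
The minimum is 41 via K → H → F → I → A → G.
So from K the first move is to H.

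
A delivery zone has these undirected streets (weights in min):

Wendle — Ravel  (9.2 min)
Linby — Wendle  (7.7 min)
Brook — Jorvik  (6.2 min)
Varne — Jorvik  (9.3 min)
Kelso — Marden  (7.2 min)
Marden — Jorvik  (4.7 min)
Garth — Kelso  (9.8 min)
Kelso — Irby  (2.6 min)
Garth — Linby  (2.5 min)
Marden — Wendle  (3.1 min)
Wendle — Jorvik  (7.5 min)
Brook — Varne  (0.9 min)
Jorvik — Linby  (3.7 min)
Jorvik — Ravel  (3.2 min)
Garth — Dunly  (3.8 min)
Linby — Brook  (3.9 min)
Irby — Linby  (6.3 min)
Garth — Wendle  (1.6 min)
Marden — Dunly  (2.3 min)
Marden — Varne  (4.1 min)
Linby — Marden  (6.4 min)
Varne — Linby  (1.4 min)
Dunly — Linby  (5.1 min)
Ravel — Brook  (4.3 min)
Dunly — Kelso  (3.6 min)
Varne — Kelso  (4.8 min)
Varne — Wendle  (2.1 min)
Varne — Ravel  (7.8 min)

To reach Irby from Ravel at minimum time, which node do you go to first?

Candidate routes:
Ravel–Jorvik–Linby–Irby: 3.2+3.7+6.3 = 13.2
Ravel–Brook–Varne–Kelso–Irby: 4.3+0.9+4.8+2.6 = 12.6
Ravel–Brook–Varne–Linby–Irby: 4.3+0.9+1.4+6.3 = 12.9
Cheapest is Ravel–Brook–Varne–Kelso–Irby at 12.6 min.
So from Ravel the first move is to Brook.

Brook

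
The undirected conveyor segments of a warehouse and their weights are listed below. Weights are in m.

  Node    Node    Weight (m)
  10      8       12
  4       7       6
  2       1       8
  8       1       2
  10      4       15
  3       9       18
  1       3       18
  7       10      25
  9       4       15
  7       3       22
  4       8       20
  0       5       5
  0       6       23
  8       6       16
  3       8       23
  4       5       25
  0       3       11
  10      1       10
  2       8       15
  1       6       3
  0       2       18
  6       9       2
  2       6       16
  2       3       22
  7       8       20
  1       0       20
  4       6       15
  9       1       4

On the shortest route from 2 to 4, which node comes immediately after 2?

1

Candidate routes:
2–1–9–4: 8+4+15 = 27
2–1–9–6–4: 8+4+2+15 = 29
2–1–6–4: 8+3+15 = 26
2–1–6–9–4: 8+3+2+15 = 28
Cheapest is 2–1–6–4 at 26 m.
So from 2 the first move is to 1.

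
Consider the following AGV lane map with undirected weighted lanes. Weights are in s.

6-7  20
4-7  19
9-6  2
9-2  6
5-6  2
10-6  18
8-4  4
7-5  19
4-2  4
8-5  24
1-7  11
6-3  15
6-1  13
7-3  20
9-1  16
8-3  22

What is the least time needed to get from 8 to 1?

Running Dijkstra from 8:
8: 0
4: 4  (via 8)
2: 8  (via 4)
9: 14  (via 2)
6: 16  (via 9)
5: 18  (via 6)
3: 22  (via 8)
7: 23  (via 4)
1: 29  (via 6)
Shortest route: 8 → 4 → 2 → 9 → 6 → 1 = 29 s.

29 s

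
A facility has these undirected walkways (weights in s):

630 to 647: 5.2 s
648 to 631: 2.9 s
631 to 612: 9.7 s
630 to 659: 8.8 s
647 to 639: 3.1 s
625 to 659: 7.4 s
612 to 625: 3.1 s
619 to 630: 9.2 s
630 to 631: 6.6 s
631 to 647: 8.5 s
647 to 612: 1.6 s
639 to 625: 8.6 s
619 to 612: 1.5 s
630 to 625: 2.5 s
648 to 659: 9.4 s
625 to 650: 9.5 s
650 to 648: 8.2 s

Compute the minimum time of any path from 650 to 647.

Compare a few routes:
650 → 625 → 639 → 647: 9.5+8.6+3.1 = 21.2
650 → 648 → 631 → 647: 8.2+2.9+8.5 = 19.6
650 → 625 → 612 → 647: 9.5+3.1+1.6 = 14.2
650 → 625 → 630 → 647: 9.5+2.5+5.2 = 17.2
Cheapest is 650 → 625 → 612 → 647 at 14.2 s.

14.2 s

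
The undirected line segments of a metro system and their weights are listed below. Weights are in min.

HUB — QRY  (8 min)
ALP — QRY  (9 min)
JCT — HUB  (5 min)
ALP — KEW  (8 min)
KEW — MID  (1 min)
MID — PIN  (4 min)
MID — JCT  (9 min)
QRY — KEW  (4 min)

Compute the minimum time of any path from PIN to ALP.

Settle nodes by increasing distance from PIN:
PIN: 0
MID: 4  (via PIN)
KEW: 5  (via MID)
QRY: 9  (via KEW)
JCT: 13  (via MID)
ALP: 13  (via KEW)
Shortest route: PIN → MID → KEW → ALP = 13 min.

13 min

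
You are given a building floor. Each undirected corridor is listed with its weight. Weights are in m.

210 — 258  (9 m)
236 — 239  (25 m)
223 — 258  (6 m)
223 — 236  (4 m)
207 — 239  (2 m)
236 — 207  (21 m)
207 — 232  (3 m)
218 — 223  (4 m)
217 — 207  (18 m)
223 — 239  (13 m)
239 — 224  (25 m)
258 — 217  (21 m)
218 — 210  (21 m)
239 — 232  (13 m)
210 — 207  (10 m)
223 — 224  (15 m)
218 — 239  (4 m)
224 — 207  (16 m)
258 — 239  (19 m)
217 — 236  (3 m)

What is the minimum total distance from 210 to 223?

15 m

Settle nodes by increasing distance from 210:
210: 0
258: 9  (via 210)
207: 10  (via 210)
239: 12  (via 207)
232: 13  (via 207)
223: 15  (via 258)
Shortest route: 210–258–223 = 15 m.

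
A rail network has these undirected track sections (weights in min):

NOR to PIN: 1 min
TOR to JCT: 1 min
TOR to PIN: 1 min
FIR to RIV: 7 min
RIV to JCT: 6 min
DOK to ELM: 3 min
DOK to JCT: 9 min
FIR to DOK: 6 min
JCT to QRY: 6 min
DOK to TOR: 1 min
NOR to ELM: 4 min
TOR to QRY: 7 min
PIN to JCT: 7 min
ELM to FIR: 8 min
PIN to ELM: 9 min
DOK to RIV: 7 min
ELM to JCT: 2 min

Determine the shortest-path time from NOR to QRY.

9 min

Enumerating some paths:
NOR → ELM → JCT → TOR → QRY: 4+2+1+7 = 14
NOR → ELM → JCT → QRY: 4+2+6 = 12
NOR → PIN → TOR → QRY: 1+1+7 = 9
The minimum is 9 min via NOR → PIN → TOR → QRY.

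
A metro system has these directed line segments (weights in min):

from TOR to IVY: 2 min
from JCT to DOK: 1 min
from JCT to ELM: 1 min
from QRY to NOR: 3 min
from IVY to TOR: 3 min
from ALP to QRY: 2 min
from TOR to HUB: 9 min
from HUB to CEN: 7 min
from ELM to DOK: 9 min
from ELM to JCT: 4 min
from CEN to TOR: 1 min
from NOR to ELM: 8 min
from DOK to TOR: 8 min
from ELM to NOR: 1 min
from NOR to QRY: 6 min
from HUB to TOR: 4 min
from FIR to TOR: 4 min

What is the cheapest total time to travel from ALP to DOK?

Candidate routes:
ALP - QRY - NOR - ELM - DOK: 2+3+8+9 = 22
ALP - QRY - NOR - ELM - JCT - DOK: 2+3+8+4+1 = 18
Cheapest is ALP - QRY - NOR - ELM - JCT - DOK at 18 min.

18 min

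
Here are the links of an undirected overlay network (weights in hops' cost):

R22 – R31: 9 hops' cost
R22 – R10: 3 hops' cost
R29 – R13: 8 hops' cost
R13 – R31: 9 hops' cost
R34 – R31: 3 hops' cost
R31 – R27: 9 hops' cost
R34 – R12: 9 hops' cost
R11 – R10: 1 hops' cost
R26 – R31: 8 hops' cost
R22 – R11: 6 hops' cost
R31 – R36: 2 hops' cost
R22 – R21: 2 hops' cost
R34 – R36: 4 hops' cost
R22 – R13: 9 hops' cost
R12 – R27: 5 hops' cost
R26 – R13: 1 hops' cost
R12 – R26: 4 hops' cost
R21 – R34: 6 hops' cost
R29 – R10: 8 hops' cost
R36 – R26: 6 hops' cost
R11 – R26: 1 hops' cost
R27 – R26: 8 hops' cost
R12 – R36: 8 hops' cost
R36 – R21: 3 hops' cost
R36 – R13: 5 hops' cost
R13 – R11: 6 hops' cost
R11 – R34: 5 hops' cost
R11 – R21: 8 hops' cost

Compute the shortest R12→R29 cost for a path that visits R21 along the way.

24 hops' cost

Best R12 to R21: R12–R36–R21 costing 11
Best R21 to R29: R21–R22–R10–R29 costing 13
Total via R21: 11 + 13 = 24 hops' cost.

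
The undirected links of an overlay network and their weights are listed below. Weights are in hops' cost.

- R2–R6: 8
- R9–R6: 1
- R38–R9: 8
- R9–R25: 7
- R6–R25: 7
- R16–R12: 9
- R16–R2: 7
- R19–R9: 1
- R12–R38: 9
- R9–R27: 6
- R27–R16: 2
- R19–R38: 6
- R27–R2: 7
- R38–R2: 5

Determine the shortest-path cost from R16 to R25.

Shortest distances from R16:
R16: 0
R27: 2  (via R16)
R2: 7  (via R16)
R9: 8  (via R27)
R19: 9  (via R9)
R6: 9  (via R9)
R12: 9  (via R16)
R38: 12  (via R2)
R25: 15  (via R9)
Shortest route: R16–R27–R9–R25 = 15 hops' cost.

15 hops' cost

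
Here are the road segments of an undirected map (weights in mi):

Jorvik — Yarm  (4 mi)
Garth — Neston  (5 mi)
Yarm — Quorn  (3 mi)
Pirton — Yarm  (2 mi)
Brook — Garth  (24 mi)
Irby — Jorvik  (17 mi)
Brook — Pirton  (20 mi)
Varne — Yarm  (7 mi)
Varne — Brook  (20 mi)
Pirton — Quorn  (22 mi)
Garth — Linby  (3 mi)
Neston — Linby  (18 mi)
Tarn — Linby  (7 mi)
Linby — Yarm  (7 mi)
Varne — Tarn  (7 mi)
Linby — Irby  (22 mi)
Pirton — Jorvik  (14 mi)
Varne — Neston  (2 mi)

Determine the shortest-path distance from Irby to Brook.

43 mi

Shortest distances from Irby:
Irby: 0
Jorvik: 17  (via Irby)
Yarm: 21  (via Jorvik)
Linby: 22  (via Irby)
Pirton: 23  (via Yarm)
Quorn: 24  (via Yarm)
Garth: 25  (via Linby)
Varne: 28  (via Yarm)
Tarn: 29  (via Linby)
Neston: 30  (via Garth)
Brook: 43  (via Pirton)
Shortest route: Irby–Jorvik–Yarm–Pirton–Brook = 43 mi.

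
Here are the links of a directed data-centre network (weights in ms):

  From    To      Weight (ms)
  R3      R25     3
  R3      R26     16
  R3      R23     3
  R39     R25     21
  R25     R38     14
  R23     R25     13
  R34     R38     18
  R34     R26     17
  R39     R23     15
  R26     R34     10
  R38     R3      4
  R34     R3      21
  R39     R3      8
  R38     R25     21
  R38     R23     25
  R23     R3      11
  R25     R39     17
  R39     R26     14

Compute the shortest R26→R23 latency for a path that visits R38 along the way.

Best R26 to R38: R26 → R34 → R38 costing 28
Shortest R38→R23: R38 → R3 → R23 = 7
Total via R38: 28 + 7 = 35 ms.

35 ms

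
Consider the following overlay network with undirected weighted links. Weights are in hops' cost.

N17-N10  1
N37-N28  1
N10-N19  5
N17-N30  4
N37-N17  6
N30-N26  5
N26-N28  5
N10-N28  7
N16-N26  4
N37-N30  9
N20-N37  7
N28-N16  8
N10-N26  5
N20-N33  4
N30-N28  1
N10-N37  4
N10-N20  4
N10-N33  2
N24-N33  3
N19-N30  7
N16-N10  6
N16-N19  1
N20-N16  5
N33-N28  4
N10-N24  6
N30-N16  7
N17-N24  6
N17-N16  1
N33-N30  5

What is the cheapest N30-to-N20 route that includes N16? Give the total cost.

Best N30 to N16: N30–N17–N16 costing 5
Best N16 to N20: N16–N20 costing 5
Total via N16: 5 + 5 = 10 hops' cost.

10 hops' cost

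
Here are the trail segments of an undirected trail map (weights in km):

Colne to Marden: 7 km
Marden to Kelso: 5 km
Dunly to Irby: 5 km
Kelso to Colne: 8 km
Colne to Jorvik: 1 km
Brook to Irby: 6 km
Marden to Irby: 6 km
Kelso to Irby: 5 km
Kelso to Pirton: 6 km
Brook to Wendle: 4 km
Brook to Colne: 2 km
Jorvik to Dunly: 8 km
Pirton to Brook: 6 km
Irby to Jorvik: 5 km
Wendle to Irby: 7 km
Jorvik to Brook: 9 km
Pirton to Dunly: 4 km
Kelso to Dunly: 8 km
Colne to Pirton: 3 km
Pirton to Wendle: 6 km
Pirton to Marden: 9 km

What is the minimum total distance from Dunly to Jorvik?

Candidate routes:
Dunly → Jorvik: 8 = 8
Dunly → Irby → Jorvik: 5+5 = 10
Dunly → Pirton → Brook → Colne → Jorvik: 4+6+2+1 = 13
The minimum is 8 km via Dunly → Jorvik.

8 km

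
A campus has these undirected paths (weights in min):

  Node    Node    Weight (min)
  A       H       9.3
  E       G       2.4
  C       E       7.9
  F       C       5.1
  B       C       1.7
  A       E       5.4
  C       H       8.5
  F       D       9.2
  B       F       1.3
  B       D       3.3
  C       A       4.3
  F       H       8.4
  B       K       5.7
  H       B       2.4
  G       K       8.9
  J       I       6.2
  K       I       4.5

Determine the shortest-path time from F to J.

Compare a few routes:
F → D → B → K → I → J: 9.2+3.3+5.7+4.5+6.2 = 28.9
F → B → K → I → J: 1.3+5.7+4.5+6.2 = 17.7
F → C → B → K → I → J: 5.1+1.7+5.7+4.5+6.2 = 23.2
F → H → B → K → I → J: 8.4+2.4+5.7+4.5+6.2 = 27.2
The minimum is 17.7 min via F → B → K → I → J.

17.7 min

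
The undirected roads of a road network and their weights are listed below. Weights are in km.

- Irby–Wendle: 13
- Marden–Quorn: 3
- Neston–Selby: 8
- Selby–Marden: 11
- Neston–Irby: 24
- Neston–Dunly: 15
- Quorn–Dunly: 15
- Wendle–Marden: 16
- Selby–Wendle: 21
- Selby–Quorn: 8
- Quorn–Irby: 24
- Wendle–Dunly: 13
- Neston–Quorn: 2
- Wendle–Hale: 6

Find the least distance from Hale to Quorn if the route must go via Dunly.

34 km

Best Hale to Dunly: Hale → Wendle → Dunly costing 19
Best Dunly to Quorn: Dunly → Quorn costing 15
Total via Dunly: 19 + 15 = 34 km.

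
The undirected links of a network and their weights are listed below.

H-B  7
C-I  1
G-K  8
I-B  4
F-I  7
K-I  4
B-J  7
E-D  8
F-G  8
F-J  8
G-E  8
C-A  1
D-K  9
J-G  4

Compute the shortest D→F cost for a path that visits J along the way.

Shortest D→J: D–E–G–J = 20
Best J to F: J–F costing 8
Total via J: 20 + 8 = 28.

28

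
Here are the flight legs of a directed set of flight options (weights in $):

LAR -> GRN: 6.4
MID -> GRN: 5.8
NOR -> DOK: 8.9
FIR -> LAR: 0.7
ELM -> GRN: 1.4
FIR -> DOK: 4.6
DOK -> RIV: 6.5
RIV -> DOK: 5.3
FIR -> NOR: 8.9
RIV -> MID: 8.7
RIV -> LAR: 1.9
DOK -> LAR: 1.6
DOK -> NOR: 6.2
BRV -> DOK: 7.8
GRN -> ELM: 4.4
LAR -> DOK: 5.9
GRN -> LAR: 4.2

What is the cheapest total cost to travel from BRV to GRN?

Running Dijkstra from BRV:
BRV: 0
DOK: 7.8  (via BRV)
LAR: 9.4  (via DOK)
NOR: 14  (via DOK)
RIV: 14.3  (via DOK)
GRN: 15.8  (via LAR)
Shortest route: BRV → DOK → LAR → GRN = $15.8.

$15.8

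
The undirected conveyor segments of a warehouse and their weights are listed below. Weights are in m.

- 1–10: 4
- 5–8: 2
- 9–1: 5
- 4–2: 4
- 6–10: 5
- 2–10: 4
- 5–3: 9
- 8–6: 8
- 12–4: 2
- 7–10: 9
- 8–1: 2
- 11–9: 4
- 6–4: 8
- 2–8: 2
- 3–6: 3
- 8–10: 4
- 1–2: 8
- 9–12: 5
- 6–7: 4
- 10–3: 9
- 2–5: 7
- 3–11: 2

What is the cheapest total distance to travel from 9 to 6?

Enumerating some paths:
9 - 12 - 4 - 6: 5+2+8 = 15
9 - 1 - 10 - 6: 5+4+5 = 14
9 - 1 - 8 - 6: 5+2+8 = 15
9 - 11 - 3 - 6: 4+2+3 = 9
The minimum is 9 m via 9 - 11 - 3 - 6.

9 m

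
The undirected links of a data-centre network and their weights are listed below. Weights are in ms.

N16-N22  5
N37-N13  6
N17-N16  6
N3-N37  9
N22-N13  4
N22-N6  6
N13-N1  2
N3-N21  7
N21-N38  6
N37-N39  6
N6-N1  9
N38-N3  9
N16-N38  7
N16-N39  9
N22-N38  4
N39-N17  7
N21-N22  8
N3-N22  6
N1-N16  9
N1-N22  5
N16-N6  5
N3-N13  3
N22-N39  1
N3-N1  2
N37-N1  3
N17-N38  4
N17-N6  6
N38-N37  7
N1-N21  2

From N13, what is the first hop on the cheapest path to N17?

Compare a few routes:
N13 → N1 → N22 → N38 → N17: 2+5+4+4 = 15
N13 → N1 → N22 → N39 → N17: 2+5+1+7 = 15
N13 → N1 → N21 → N38 → N17: 2+2+6+4 = 14
N13 → N22 → N39 → N17: 4+1+7 = 12
The minimum is 12 ms via N13 → N22 → N39 → N17.
So from N13 the first move is to N22.

N22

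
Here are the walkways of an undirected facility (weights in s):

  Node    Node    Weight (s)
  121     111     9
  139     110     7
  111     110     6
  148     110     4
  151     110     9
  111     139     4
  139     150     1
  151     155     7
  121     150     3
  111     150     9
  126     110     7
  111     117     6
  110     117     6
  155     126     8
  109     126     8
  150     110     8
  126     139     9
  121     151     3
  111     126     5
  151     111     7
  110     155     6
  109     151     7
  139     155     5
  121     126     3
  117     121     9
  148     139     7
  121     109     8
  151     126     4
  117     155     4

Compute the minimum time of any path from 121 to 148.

11 s

Enumerating some paths:
121 → 126 → 110 → 148: 3+7+4 = 14
121 → 150 → 110 → 148: 3+8+4 = 15
121 → 150 → 139 → 148: 3+1+7 = 11
The minimum is 11 s via 121 → 150 → 139 → 148.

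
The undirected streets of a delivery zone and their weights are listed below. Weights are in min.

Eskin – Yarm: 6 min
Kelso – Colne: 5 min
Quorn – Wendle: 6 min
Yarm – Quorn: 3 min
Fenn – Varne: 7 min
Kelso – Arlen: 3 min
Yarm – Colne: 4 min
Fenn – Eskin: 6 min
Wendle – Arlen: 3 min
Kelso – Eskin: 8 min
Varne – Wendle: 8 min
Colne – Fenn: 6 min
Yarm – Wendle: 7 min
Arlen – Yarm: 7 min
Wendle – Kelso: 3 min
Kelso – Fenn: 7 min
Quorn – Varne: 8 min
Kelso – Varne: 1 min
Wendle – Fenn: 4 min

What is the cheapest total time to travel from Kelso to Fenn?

7 min

Candidate routes:
Kelso → Fenn: 7 = 7
Kelso → Arlen → Wendle → Fenn: 3+3+4 = 10
Kelso → Varne → Fenn: 1+7 = 8
The minimum is 7 min via Kelso → Fenn.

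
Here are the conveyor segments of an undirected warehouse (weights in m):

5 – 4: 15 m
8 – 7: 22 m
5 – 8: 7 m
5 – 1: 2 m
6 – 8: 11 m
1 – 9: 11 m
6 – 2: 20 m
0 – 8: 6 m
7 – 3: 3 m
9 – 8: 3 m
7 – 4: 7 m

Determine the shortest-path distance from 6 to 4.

Settle nodes by increasing distance from 6:
6: 0
8: 11  (via 6)
9: 14  (via 8)
0: 17  (via 8)
5: 18  (via 8)
1: 20  (via 5)
2: 20  (via 6)
4: 33  (via 5)
Shortest route: 6 → 8 → 5 → 4 = 33 m.

33 m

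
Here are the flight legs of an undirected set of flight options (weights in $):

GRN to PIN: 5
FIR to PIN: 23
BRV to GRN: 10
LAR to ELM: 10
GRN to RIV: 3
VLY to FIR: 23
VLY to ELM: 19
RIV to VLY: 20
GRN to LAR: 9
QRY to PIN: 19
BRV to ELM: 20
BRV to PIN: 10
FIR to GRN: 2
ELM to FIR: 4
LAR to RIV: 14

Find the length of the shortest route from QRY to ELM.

Shortest distances from QRY:
QRY: 0
PIN: 19  (via QRY)
GRN: 24  (via PIN)
FIR: 26  (via GRN)
RIV: 27  (via GRN)
BRV: 29  (via PIN)
ELM: 30  (via FIR)
Shortest route: QRY → PIN → GRN → FIR → ELM = $30.

$30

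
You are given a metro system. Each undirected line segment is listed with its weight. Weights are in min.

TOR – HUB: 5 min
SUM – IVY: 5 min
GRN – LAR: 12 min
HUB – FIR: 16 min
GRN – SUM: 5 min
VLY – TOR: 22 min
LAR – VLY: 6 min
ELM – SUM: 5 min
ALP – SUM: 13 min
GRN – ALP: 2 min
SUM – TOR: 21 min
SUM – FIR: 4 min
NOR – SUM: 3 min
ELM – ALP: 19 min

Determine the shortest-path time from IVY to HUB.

25 min

Shortest distances from IVY:
IVY: 0
SUM: 5  (via IVY)
NOR: 8  (via SUM)
FIR: 9  (via SUM)
GRN: 10  (via SUM)
ELM: 10  (via SUM)
ALP: 12  (via GRN)
LAR: 22  (via GRN)
HUB: 25  (via FIR)
Shortest route: IVY → SUM → FIR → HUB = 25 min.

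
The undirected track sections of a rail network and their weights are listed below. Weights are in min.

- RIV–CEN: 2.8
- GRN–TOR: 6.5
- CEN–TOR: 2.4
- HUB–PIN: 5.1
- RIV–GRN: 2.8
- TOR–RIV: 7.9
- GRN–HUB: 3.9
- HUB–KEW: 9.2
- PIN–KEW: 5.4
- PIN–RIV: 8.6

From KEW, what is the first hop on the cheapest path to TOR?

PIN

Compare a few routes:
KEW → HUB → GRN → RIV → CEN → TOR: 9.2+3.9+2.8+2.8+2.4 = 21.1
KEW → PIN → HUB → GRN → TOR: 5.4+5.1+3.9+6.5 = 20.9
KEW → PIN → RIV → CEN → TOR: 5.4+8.6+2.8+2.4 = 19.2
KEW → HUB → GRN → TOR: 9.2+3.9+6.5 = 19.6
The minimum is 19.2 min via KEW → PIN → RIV → CEN → TOR.
So from KEW the first move is to PIN.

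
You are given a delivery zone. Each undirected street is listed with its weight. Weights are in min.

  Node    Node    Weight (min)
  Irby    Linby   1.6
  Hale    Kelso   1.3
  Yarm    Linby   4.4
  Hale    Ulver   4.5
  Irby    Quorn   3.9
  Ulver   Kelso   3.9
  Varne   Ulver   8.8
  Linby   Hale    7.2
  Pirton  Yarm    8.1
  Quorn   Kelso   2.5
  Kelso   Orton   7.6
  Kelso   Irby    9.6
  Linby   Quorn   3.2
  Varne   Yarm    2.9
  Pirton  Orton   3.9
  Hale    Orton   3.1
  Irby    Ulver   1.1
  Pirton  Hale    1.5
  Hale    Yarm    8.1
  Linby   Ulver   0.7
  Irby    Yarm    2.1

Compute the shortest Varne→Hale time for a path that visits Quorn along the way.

Shortest Varne→Quorn: Varne → Yarm → Irby → Quorn = 8.9
Shortest Quorn→Hale: Quorn → Kelso → Hale = 3.8
Total via Quorn: 8.9 + 3.8 = 12.7 min.

12.7 min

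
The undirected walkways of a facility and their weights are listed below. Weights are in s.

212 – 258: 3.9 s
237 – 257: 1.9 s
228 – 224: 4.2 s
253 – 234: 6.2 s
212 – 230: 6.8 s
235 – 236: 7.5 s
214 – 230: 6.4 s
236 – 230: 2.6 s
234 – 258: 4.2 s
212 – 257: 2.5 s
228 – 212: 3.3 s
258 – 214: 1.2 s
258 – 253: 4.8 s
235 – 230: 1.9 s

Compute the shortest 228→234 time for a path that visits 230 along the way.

21.9 s

Best 228 to 230: 228–212–230 costing 10.1
Shortest 230→234: 230–214–258–234 = 11.8
Total via 230: 10.1 + 11.8 = 21.9 s.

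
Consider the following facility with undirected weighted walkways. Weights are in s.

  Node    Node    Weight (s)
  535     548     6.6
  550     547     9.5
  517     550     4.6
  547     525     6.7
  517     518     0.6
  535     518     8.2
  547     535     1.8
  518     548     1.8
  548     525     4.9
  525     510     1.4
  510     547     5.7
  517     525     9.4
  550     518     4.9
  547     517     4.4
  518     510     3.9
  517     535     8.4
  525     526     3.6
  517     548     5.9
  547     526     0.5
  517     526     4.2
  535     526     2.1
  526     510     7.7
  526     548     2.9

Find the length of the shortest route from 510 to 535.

7.1 s

Compare a few routes:
510 → 525 → 526 → 535: 1.4+3.6+2.1 = 7.1
510 → 525 → 526 → 547 → 535: 1.4+3.6+0.5+1.8 = 7.3
Cheapest is 510 → 525 → 526 → 535 at 7.1 s.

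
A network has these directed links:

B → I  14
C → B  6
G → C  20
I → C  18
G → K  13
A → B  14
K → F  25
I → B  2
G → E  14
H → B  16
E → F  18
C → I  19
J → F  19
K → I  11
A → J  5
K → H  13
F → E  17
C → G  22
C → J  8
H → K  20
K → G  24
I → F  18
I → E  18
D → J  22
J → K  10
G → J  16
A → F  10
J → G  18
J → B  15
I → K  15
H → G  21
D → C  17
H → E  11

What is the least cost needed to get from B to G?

53

Running Dijkstra from B:
B: 0
I: 14  (via B)
K: 29  (via I)
C: 32  (via I)
E: 32  (via I)
F: 32  (via I)
J: 40  (via C)
H: 42  (via K)
G: 53  (via K)
Shortest route: B–I–K–G = 53.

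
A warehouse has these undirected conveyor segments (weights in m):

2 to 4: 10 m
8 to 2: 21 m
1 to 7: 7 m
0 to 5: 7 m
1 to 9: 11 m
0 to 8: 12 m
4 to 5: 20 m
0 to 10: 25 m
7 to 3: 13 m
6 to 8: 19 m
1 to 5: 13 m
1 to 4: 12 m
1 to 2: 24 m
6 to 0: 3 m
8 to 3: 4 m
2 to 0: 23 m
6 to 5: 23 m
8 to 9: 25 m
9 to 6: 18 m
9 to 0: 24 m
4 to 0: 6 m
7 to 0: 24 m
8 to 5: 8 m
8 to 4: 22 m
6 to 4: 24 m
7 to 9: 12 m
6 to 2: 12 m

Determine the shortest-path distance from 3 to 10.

41 m

Running Dijkstra from 3:
3: 0
8: 4  (via 3)
5: 12  (via 8)
7: 13  (via 3)
0: 16  (via 8)
6: 19  (via 0)
1: 20  (via 7)
4: 22  (via 0)
2: 25  (via 8)
9: 25  (via 7)
10: 41  (via 0)
Shortest route: 3 → 8 → 0 → 10 = 41 m.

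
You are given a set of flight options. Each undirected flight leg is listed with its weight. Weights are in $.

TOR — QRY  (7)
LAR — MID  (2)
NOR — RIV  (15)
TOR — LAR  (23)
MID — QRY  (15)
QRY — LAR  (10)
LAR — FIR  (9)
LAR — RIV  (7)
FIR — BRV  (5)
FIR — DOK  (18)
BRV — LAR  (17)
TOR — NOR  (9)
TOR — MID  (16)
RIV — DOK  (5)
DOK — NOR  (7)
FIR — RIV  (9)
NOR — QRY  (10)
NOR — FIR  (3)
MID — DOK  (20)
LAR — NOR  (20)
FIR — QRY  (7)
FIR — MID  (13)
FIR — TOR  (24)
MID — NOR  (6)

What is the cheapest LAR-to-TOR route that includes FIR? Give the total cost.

$21

Best LAR to FIR: LAR → FIR costing 9
Shortest FIR→TOR: FIR → NOR → TOR = 12
Total via FIR: 9 + 12 = $21.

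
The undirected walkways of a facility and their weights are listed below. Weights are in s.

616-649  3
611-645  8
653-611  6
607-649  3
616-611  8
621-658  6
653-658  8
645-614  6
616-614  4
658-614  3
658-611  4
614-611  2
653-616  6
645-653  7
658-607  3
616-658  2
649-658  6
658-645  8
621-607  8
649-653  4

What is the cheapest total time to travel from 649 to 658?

5 s

Shortest distances from 649:
649: 0
616: 3  (via 649)
607: 3  (via 649)
653: 4  (via 649)
658: 5  (via 616)
Shortest route: 649 → 616 → 658 = 5 s.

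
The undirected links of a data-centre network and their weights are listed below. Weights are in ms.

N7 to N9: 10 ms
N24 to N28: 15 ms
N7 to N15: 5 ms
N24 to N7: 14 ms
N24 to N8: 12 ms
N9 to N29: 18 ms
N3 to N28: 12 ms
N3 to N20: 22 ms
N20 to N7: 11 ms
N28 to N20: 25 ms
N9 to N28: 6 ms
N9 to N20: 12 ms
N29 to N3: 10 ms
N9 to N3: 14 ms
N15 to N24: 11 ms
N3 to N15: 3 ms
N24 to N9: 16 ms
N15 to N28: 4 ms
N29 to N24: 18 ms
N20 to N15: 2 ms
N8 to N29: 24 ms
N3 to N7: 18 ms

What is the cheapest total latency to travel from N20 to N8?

25 ms

Enumerating some paths:
N20 - N15 - N24 - N8: 2+11+12 = 25
N20 - N15 - N7 - N24 - N8: 2+5+14+12 = 33
The minimum is 25 ms via N20 - N15 - N24 - N8.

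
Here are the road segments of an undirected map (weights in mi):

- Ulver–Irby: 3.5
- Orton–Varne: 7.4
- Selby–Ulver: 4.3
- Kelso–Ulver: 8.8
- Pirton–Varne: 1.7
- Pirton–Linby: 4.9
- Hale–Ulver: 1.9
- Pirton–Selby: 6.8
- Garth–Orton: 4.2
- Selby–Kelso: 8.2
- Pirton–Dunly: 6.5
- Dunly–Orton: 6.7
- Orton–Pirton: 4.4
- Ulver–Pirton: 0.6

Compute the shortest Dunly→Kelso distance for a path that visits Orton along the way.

20.5 mi

Shortest Dunly→Orton: Dunly–Orton = 6.7
Shortest Orton→Kelso: Orton–Pirton–Ulver–Kelso = 13.8
Total via Orton: 6.7 + 13.8 = 20.5 mi.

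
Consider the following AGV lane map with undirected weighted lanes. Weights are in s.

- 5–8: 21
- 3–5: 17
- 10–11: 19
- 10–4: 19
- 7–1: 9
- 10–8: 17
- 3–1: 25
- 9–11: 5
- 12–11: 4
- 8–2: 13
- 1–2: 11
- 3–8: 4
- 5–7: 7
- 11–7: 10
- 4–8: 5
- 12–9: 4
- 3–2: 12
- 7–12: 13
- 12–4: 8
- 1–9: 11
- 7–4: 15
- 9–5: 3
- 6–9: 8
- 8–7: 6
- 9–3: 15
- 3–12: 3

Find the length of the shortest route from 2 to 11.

19 s

Compare a few routes:
2 → 3 → 12 → 11: 12+3+4 = 19
2 → 3 → 12 → 9 → 11: 12+3+4+5 = 24
2 → 8 → 3 → 12 → 11: 13+4+3+4 = 24
The minimum is 19 s via 2 → 3 → 12 → 11.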